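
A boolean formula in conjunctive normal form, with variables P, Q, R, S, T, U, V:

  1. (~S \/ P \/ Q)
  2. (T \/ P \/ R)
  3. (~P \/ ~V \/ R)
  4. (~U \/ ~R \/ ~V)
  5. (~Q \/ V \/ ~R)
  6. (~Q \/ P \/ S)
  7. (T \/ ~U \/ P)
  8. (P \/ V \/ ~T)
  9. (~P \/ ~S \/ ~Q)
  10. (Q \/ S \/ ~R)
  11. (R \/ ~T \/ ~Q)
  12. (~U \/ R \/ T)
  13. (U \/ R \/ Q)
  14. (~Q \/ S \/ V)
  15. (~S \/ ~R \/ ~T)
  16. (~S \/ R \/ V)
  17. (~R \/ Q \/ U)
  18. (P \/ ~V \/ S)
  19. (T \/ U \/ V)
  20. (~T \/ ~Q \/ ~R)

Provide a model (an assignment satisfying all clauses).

P=1  Q=0  R=1  S=1  T=0  U=1  V=0

Set P = True and propagate.
Try Q = False.
For the remaining variables, R = True, S = True, T = False, U = True, V = False works.
Check each clause:
  1. (Q \/ ~S \/ P) — P is true.
  2. (R \/ T \/ P) — P is true.
  3. (~V \/ ~P \/ R) — ~V is true.
  4. (~R \/ ~U \/ ~V) — ~V is true.
  5. (~R \/ V \/ ~Q) — ~Q is true.
  6. (~Q \/ S \/ P) — P is true.
  7. (~U \/ P \/ T) — P is true.
  8. (~T \/ V \/ P) — P is true.
  9. (~P \/ ~S \/ ~Q) — ~Q is true.
  10. (~R \/ S \/ Q) — S is true.
  11. (R \/ ~T \/ ~Q) — R is true.
  12. (R \/ ~U \/ T) — R is true.
  13. (U \/ R \/ Q) — R is true.
  14. (S \/ ~Q \/ V) — S is true.
  15. (~T \/ ~R \/ ~S) — ~T is true.
  16. (R \/ ~S \/ V) — R is true.
  17. (U \/ Q \/ ~R) — U is true.
  18. (~V \/ S \/ P) — P is true.
  19. (T \/ U \/ V) — U is true.
  20. (~T \/ ~Q \/ ~R) — ~T is true.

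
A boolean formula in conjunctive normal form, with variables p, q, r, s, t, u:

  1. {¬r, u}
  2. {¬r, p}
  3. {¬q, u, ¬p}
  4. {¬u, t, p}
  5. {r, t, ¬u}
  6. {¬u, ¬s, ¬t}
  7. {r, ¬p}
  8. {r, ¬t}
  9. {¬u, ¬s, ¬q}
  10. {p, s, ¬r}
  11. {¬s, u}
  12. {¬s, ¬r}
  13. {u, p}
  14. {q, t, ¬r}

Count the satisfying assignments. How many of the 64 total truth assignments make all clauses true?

The models are:
  p=1 q=0 r=1 s=0 t=1 u=1
  p=1 q=1 r=1 s=0 t=0 u=1
  p=1 q=1 r=1 s=0 t=1 u=1
That's 3 in total.

3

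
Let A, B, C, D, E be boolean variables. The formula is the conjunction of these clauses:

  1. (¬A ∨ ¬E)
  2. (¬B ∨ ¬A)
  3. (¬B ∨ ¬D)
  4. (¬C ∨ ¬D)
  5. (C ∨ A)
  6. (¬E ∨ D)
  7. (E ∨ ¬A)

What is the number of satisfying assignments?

Satisfying assignments:
  A=F B=F C=T D=F E=F
  A=F B=T C=T D=F E=F
Count: 2.

2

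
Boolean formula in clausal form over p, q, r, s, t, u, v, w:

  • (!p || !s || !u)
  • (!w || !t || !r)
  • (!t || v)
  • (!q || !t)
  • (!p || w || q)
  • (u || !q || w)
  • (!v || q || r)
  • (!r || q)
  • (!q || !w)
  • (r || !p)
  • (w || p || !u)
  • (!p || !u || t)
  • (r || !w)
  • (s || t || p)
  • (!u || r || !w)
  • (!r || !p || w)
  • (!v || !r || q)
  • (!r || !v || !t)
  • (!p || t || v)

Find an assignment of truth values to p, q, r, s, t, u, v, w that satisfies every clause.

p = F, q = F, r = F, s = T, t = F, u = F, v = F, w = F

Check each clause:
  1. (!p || !u || !s) — !u is true.
  2. (!r || !t || !w) — !w is true.
  3. (v || !t) — !t is true.
  4. (!q || !t) — !t is true.
  5. (w || q || !p) — !p is true.
  6. (w || !q || u) — !q is true.
  7. (q || r || !v) — !v is true.
  8. (!r || q) — !r is true.
  9. (!q || !w) — !w is true.
  10. (r || !p) — !p is true.
  11. (w || !u || p) — !u is true.
  12. (!p || t || !u) — !u is true.
  13. (!w || r) — !w is true.
  14. (p || s || t) — s is true.
  15. (!w || !u || r) — !w is true.
  16. (!r || w || !p) — !r is true.
  17. (q || !v || !r) — !v is true.
  18. (!t || !v || !r) — !v is true.
  19. (!p || t || v) — !p is true.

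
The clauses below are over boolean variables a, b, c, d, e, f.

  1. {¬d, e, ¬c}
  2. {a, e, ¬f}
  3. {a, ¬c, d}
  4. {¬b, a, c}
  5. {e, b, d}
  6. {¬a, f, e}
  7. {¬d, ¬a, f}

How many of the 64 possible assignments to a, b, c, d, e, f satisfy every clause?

25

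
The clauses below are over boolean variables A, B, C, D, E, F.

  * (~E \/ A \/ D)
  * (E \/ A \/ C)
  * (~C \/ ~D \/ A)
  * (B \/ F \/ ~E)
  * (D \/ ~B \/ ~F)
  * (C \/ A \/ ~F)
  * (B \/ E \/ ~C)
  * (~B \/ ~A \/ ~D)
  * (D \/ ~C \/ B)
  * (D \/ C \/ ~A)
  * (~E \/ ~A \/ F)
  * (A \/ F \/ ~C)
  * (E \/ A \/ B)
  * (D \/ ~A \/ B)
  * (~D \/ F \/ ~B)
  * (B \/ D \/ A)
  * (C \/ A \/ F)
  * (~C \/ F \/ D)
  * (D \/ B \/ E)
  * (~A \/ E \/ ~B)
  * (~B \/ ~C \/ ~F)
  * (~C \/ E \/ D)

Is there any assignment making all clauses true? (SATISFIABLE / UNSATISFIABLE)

SATISFIABLE

Try A = True.
Set B = False and propagate.
  then D is forced to True.
The remaining clauses are satisfied by C = False, E = False, F = False.
So A = True, B = False, C = False, D = True, E = False, F = False is a satisfying assignment.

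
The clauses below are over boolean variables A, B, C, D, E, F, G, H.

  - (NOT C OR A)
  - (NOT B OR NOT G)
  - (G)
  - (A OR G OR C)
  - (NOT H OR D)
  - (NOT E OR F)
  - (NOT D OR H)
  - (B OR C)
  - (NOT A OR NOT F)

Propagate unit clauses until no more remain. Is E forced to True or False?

False

(G) stands alone — G = True.
(NOT B OR NOT G) with G = True leaves only NOT B, so B = False.
From (B OR C) and B = False: C = True.
(A OR NOT C) with C = True leaves only A, so A = True.
From (NOT A OR NOT F) and A = True: F = False.
(F OR NOT E): since F = False, the clause reduces to (NOT E). E = False.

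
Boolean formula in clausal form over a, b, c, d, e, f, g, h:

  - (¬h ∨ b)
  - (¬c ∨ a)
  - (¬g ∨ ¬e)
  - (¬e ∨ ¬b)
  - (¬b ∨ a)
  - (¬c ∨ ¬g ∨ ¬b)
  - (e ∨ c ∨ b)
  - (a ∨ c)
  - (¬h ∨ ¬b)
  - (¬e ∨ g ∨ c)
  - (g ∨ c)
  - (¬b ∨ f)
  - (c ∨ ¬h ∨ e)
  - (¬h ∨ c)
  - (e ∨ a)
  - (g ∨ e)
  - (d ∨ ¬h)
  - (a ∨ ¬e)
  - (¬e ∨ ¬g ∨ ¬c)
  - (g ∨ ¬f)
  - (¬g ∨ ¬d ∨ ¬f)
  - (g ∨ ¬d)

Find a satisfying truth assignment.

a=True  b=False  c=True  d=False  e=True  f=False  g=False  h=False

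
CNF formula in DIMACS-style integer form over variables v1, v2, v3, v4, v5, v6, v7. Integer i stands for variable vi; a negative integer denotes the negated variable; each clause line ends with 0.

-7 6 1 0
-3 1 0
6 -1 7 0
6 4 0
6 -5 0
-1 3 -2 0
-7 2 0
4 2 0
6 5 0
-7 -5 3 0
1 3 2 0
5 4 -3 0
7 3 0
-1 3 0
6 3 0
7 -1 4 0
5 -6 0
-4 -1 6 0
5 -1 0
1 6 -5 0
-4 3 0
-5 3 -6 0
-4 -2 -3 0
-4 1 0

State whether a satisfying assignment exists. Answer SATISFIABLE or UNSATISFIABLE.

SATISFIABLE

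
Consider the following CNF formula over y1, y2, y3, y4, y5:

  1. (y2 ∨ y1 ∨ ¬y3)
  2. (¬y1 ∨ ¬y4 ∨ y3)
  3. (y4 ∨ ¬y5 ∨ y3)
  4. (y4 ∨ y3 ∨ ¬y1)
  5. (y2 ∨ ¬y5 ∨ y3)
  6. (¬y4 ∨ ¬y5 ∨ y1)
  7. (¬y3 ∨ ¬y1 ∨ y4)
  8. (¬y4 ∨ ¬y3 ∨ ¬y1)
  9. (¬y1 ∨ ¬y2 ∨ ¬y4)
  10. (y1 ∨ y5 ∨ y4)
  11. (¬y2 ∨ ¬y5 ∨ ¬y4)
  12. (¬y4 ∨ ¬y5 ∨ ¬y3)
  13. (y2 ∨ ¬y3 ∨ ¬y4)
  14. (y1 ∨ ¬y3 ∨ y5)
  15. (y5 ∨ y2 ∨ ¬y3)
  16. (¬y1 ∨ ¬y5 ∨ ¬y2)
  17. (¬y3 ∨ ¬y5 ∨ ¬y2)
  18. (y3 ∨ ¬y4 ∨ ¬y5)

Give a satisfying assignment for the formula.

Set y1 = False and propagate.
Try y2 = False.
  then y3 is forced to False.
  then y5 is forced to False.
  then y4 is forced to True.

y1 = F  y2 = F  y3 = F  y4 = T  y5 = F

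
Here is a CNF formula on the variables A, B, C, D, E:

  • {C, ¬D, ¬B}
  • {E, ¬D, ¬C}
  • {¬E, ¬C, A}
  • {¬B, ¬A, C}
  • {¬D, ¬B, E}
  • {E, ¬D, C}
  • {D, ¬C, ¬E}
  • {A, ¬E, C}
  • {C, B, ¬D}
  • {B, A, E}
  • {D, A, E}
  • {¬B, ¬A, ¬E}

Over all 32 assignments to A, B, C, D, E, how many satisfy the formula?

The models are:
  A=1 B=0 C=0 D=0 E=0
  A=1 B=0 C=0 D=0 E=1
  A=1 B=0 C=1 D=0 E=0
  A=1 B=0 C=1 D=1 E=1
  A=1 B=1 C=1 D=0 E=0
That's 5 in total.

5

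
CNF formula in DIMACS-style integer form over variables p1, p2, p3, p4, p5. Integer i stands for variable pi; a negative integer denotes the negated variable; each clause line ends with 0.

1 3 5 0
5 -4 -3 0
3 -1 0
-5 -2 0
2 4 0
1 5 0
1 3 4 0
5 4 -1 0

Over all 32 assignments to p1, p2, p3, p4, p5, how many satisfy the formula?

3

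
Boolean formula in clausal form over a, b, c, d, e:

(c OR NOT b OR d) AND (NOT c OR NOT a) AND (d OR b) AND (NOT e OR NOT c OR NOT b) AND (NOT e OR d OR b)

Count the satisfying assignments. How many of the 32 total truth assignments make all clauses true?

12

Case analysis on b and c:
  b=1, c=1: remaining (a,d,e) ∈ {(0,0,0); (0,1,0)} — 2.
  b=1, c=0: remaining (a,d,e) ∈ {(0,1,0); (0,1,1); (1,1,0); (1,1,1)} — 4.
  b=0, c=1: remaining (a,d,e) ∈ {(0,1,0); (0,1,1)} — 2.
  b=0, c=0: remaining (a,d,e) ∈ {(0,1,0); (0,1,1); (1,1,0); (1,1,1)} — 4.
Total: 2 + 4 + 2 + 4 = 12.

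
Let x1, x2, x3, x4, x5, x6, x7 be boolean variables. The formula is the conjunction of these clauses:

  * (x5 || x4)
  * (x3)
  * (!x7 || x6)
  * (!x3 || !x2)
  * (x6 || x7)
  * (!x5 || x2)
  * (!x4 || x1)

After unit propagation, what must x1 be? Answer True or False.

True

Unit clause (x3) sets x3 = True.
(!x2 || !x3) with x3 = True leaves only !x2, so x2 = False.
(x2 || !x5) with x2 = False leaves only !x5, so x5 = False.
(x5 || x4) with x5 = False leaves only x4, so x4 = True.
(x1 || !x4) with x4 = True leaves only x1, so x1 = True.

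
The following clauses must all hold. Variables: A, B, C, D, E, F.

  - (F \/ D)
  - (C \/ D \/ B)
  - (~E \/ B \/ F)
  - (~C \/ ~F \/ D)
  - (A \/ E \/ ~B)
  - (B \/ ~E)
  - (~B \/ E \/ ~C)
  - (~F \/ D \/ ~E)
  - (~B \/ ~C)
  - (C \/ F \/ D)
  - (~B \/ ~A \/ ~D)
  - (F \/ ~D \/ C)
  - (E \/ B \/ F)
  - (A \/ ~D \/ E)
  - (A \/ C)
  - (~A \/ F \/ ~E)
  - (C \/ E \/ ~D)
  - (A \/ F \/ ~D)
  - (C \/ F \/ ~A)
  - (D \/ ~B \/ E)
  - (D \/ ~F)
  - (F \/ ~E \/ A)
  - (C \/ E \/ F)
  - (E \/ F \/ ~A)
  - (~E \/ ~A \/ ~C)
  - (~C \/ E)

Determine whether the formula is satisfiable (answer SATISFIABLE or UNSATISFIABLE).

E = True:
  propagation gives B=True, C=False, A=True, D=False; an empty clause results — contradiction.
E = False:
  propagation gives C=False, A=True, D=False, F=True; an empty clause results — contradiction.
Every branch closes, so no satisfying assignment exists.

UNSATISFIABLE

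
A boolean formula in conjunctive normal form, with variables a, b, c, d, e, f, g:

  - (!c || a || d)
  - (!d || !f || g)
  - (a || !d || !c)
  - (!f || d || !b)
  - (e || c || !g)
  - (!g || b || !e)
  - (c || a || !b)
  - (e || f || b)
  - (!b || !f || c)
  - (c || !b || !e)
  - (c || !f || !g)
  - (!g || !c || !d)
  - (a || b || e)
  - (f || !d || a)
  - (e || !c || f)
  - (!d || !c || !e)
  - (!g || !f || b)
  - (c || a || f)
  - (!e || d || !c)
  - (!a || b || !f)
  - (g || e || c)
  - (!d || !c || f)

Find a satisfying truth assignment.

a=T, b=F, c=F, d=T, e=T, f=F, g=F

Try a = True.
For the remaining variables, b = False, c = False, d = True, e = True, f = False, g = False works.
Every clause has at least one true literal under this assignment.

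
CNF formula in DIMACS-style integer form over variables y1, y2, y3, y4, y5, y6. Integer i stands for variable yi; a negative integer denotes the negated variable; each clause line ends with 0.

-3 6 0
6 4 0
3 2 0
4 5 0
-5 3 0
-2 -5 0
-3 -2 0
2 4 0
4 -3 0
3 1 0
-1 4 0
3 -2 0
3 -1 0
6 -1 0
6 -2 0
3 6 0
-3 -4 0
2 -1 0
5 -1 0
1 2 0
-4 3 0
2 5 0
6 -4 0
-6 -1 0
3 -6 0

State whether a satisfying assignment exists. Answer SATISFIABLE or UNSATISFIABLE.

UNSATISFIABLE

y3 = True:
  propagation gives y6=True, y2=False, y4=True; an empty clause results — contradiction.
y3 = False:
  propagation gives y2=True; an empty clause results — contradiction.
Every branch closes, so no satisfying assignment exists.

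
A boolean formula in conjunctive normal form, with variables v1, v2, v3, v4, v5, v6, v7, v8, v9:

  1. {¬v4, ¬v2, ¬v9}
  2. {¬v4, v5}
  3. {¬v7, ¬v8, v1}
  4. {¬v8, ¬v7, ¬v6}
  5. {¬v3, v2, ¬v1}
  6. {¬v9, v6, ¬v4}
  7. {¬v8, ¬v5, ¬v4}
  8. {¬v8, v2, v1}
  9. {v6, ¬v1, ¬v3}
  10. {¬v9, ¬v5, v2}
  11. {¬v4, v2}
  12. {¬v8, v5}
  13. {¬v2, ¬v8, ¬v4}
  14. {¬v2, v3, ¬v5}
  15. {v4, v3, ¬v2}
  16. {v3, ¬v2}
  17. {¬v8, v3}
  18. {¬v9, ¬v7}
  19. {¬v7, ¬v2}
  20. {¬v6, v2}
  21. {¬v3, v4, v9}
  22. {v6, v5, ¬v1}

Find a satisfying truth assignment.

v1=0, v2=1, v3=1, v4=0, v5=1, v6=0, v7=0, v8=0, v9=1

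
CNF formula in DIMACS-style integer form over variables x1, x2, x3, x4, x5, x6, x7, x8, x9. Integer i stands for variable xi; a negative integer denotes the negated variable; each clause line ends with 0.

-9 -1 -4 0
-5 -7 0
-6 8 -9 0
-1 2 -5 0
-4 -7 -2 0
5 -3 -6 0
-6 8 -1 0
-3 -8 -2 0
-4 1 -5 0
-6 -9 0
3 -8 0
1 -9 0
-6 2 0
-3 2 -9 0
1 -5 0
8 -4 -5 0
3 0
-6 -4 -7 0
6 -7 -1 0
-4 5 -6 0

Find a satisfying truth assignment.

x1=F, x2=F, x3=T, x4=T, x5=F, x6=F, x7=T, x8=F, x9=F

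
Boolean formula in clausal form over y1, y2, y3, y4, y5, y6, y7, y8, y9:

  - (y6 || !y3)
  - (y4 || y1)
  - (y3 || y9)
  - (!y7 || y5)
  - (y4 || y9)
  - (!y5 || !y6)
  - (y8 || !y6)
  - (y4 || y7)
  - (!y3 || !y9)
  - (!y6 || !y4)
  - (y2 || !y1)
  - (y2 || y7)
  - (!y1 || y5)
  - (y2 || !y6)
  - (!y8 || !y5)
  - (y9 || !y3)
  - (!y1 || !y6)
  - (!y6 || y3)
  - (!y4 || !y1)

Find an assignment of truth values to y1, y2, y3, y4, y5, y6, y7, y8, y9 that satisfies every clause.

y2 occurs only positively in the remaining clauses — set y2 = True.
Set y1 = False and propagate.
  then y4 is forced to True.
  then y6 is forced to False.
  then y3 is forced to False.
  then y9 is forced to True.
Set y5 = False and propagate.
  then y7 is forced to False.
y8 is now unconstrained; take y8 = False.

y1=F, y2=T, y3=F, y4=T, y5=F, y6=F, y7=F, y8=F, y9=T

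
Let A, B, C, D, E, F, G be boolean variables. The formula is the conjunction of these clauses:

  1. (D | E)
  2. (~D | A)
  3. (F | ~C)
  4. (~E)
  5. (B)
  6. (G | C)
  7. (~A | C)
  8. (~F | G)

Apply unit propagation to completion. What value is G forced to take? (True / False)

Unit clause (~E) sets E = False.
(E | D) with E = False leaves only D, so D = True.
From (A | ~D) and D = True: A = True.
(B) stands alone — B = True.
(~A | C) with A = True leaves only C, so C = True.
From (~C | F) and C = True: F = True.
From (G | ~F) and F = True: G = True.

True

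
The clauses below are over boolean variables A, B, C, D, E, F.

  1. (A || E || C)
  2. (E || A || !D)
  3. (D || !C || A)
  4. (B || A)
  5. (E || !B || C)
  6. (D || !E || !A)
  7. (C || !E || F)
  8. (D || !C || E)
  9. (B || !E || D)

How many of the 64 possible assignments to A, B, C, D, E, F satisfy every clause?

18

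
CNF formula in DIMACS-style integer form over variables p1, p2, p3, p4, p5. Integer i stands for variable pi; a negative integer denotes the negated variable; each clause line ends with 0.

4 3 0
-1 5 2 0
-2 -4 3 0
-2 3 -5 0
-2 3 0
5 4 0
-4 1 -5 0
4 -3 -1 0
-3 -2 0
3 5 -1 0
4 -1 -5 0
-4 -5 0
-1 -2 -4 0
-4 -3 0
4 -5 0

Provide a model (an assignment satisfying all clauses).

p1 = False  p2 = False  p3 = False  p4 = True  p5 = False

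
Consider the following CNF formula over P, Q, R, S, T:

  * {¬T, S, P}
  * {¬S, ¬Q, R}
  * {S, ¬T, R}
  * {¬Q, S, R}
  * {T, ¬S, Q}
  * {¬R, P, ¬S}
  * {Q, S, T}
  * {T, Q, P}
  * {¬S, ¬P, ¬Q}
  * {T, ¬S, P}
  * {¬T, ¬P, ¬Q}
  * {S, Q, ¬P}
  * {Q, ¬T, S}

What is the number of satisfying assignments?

Satisfying assignments:
  P=F Q=F R=F S=T T=T
  P=F Q=T R=T S=F T=F
  P=T Q=F R=F S=T T=T
  P=T Q=F R=T S=T T=T
  P=T Q=T R=T S=F T=F
Count: 5.

5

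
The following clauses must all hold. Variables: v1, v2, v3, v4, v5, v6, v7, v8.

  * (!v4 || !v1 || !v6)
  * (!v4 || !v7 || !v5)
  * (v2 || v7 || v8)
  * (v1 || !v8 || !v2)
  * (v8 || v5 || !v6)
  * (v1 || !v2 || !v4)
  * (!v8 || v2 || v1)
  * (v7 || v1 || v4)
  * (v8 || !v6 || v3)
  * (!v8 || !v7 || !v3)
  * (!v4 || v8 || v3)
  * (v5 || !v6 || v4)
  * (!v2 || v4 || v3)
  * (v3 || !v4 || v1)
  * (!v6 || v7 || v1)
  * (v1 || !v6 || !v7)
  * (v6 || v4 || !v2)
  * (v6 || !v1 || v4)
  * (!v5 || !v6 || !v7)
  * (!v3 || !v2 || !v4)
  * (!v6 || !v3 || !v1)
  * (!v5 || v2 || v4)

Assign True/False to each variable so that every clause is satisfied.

Branch on v1: take v1 = True.
Try v2 = True.
Set v3 = False and propagate.
  then v4 is forced to True.
  then v6 is forced to False.
  then v8 is forced to True.
For the remaining variables, v5 = True, v7 = False works.
Every clause has at least one true literal under this assignment.

v1 = True, v2 = True, v3 = False, v4 = True, v5 = True, v6 = False, v7 = False, v8 = True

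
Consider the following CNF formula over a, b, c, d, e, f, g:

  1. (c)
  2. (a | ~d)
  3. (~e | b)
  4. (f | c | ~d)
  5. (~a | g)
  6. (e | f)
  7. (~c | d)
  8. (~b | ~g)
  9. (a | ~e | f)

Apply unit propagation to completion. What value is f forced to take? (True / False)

True

Unit clause (c) sets c = True.
(~c | d) with c = True leaves only d, so d = True.
From (a | ~d) and d = True: a = True.
In (g | ~a), ~a is now false; g must hold, so g = True.
In (~g | ~b), ~g is now false; ~b must hold, so b = False.
From (~e | b) and b = False: e = False.
(f | e): since e = False, the clause reduces to (f). f = True.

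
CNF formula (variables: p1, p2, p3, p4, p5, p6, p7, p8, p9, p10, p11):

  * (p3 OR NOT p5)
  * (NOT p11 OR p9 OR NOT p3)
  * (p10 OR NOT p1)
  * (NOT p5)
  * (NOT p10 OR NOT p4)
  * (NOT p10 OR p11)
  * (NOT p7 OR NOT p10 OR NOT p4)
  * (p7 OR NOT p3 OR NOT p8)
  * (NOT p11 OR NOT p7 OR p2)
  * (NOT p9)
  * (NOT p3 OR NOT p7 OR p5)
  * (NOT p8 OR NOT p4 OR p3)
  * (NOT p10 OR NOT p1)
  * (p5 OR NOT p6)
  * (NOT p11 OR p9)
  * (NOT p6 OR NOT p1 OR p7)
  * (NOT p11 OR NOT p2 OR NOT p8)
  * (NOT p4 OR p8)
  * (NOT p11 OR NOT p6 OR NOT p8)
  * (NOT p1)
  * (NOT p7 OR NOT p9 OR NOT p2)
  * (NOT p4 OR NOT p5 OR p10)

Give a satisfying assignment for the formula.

(NOT p5) is a unit clause, so p5 = False.
(NOT p9) is a unit clause, so p9 = False.
(NOT p6) is a unit clause, so p6 = False.
Unit propagation: (NOT p11) forces p11 = False.
The clause (NOT p10) is unit: p10 must be False.
The clause (NOT p1) is unit: p1 must be False.
Pure literal: p4 appears only negated; assign p4 = False.
Set p3 = False and propagate.
p2, p7, p8 are now unconstrained; take p2 = False, p7 = True, p8 = True.

p1 = 0, p2 = 0, p3 = 0, p4 = 0, p5 = 0, p6 = 0, p7 = 1, p8 = 1, p9 = 0, p10 = 0, p11 = 0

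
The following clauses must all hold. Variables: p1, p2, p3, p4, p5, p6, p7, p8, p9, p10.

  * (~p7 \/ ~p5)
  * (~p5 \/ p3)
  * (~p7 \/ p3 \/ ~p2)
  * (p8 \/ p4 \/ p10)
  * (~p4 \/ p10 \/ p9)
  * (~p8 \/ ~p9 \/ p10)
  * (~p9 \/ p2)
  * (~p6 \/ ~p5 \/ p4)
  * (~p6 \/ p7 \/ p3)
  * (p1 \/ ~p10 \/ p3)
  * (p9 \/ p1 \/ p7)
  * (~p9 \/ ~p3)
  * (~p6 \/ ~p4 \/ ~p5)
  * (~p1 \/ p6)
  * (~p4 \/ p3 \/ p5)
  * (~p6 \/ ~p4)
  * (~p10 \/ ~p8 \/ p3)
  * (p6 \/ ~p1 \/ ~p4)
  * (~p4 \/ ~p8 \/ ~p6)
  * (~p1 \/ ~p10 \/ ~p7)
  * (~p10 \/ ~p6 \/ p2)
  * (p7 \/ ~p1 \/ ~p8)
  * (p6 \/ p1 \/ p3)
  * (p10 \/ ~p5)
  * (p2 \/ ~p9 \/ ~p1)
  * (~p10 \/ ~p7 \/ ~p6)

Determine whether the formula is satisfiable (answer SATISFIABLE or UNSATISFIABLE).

SATISFIABLE

Set p1 = False and propagate.
Set p2 = False and propagate.
  then p9 is forced to False.
  then p7 is forced to True.
  then p5 is forced to False.
Set p3 = True and propagate.
The remaining clauses are satisfied by p4 = False, p6 = False, p8 = False, p10 = True.
Every clause has at least one true literal under this assignment.
So p1=False, p2=False, p3=True, p4=False, p5=False, p6=False, p7=True, p8=False, p9=False, p10=True is a satisfying assignment.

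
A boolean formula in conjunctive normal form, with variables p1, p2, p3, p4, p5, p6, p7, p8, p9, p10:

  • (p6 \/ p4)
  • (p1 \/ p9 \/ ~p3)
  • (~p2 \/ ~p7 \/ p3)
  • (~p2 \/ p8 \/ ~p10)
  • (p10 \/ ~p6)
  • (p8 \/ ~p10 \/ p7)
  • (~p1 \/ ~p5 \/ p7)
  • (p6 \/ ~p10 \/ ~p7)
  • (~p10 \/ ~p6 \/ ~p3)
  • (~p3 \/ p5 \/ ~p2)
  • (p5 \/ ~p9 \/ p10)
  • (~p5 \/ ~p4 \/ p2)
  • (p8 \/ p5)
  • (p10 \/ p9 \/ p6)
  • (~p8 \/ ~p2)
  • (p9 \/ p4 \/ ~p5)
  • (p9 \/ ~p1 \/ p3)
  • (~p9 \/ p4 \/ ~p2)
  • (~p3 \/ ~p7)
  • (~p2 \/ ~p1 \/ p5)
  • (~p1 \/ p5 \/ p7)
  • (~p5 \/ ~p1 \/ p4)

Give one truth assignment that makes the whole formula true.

Branch on p1: take p1 = False.
Set p2 = False and propagate.
The remaining clauses are satisfied by p3 = False, p4 = False, p5 = False, p6 = True, p7 = False, p8 = True, p9 = True, p10 = True.
Every clause has at least one true literal under this assignment.

p1=False  p2=False  p3=False  p4=False  p5=False  p6=True  p7=False  p8=True  p9=True  p10=True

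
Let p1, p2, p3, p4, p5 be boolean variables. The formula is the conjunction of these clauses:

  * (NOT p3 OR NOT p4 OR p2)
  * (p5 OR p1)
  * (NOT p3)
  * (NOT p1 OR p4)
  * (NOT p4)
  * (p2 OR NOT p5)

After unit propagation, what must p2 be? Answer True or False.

True

Unit clause (NOT p3) sets p3 = False.
(NOT p4) stands alone — p4 = False.
From (NOT p1 OR p4) and p4 = False: p1 = False.
In (p1 OR p5), p1 is now false; p5 must hold, so p5 = True.
In (p2 OR NOT p5), NOT p5 is now false; p2 must hold, so p2 = True.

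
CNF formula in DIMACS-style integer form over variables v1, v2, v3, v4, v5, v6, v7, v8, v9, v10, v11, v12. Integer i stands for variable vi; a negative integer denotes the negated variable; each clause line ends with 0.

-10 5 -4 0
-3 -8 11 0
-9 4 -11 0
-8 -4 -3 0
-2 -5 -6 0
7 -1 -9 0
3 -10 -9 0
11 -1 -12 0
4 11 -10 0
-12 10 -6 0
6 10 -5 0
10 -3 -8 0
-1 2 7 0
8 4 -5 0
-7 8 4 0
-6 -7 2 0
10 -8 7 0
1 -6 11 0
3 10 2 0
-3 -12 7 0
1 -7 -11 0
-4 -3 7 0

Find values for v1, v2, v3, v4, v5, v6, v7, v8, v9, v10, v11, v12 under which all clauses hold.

v1=T  v2=F  v3=F  v4=F  v5=F  v6=F  v7=T  v8=T  v9=F  v10=T  v11=T  v12=T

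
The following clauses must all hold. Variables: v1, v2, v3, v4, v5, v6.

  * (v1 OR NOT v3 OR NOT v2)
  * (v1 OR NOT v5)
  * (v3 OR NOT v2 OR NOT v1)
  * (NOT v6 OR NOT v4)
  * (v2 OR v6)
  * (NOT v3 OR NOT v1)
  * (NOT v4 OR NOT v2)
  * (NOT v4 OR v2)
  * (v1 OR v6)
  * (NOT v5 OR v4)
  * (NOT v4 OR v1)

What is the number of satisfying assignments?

4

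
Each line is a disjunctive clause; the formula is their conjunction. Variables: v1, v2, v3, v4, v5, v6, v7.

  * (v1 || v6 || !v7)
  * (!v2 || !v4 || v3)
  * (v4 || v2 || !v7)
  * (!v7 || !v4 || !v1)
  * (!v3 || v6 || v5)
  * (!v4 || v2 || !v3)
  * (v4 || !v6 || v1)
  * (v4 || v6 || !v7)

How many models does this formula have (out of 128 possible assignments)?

42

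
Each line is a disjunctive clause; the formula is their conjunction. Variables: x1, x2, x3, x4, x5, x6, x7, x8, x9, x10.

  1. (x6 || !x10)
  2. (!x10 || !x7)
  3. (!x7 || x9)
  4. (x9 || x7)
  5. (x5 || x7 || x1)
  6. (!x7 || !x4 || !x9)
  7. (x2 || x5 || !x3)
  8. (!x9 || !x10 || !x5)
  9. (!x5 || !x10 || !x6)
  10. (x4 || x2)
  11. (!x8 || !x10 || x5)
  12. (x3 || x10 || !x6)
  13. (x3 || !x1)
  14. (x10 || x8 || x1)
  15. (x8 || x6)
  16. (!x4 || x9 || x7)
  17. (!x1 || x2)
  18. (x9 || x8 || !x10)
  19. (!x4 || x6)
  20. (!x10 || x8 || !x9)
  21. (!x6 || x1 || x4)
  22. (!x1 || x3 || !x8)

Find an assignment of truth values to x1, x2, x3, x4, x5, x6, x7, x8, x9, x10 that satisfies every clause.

x1 = True, x2 = True, x3 = True, x4 = False, x5 = True, x6 = True, x7 = False, x8 = True, x9 = True, x10 = False

Check each clause:
  1. (!x10 || x6) — !x10 is true.
  2. (!x7 || !x10) — !x7 is true.
  3. (x9 || !x7) — !x7 is true.
  4. (x9 || x7) — x9 is true.
  5. (x7 || x5 || x1) — x1 is true.
  6. (!x4 || !x9 || !x7) — !x7 is true.
  7. (x5 || !x3 || x2) — x2 is true.
  8. (!x10 || !x5 || !x9) — !x10 is true.
  9. (!x6 || !x5 || !x10) — !x10 is true.
  10. (x4 || x2) — x2 is true.
  11. (!x8 || x5 || !x10) — x5 is true.
  12. (x3 || x10 || !x6) — x3 is true.
  13. (!x1 || x3) — x3 is true.
  14. (x10 || x1 || x8) — x8 is true.
  15. (x8 || x6) — x8 is true.
  16. (x9 || x7 || !x4) — x9 is true.
  17. (x2 || !x1) — x2 is true.
  18. (x9 || x8 || !x10) — x8 is true.
  19. (!x4 || x6) — !x4 is true.
  20. (!x9 || !x10 || x8) — x8 is true.
  21. (!x6 || x1 || x4) — x1 is true.
  22. (!x1 || x3 || !x8) — x3 is true.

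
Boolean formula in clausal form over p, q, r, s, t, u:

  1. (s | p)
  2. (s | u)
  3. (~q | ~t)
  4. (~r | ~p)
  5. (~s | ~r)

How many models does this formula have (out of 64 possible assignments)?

Split on s, then p.
  s=T, p=T: u free; 3 ways for (q,r,t) × 2^1 = 6.
  s=T, p=F: u free; 3 ways for (q,r,t) × 2^1 = 6.
  s=F, p=T: remaining (q,r,t,u) ∈ {(F,F,F,T); (F,F,T,T); (T,F,F,T)} — 3.
  s=F, p=F: a clause becomes empty — 0.
Total: 6 + 6 + 3 + 0 = 15.

15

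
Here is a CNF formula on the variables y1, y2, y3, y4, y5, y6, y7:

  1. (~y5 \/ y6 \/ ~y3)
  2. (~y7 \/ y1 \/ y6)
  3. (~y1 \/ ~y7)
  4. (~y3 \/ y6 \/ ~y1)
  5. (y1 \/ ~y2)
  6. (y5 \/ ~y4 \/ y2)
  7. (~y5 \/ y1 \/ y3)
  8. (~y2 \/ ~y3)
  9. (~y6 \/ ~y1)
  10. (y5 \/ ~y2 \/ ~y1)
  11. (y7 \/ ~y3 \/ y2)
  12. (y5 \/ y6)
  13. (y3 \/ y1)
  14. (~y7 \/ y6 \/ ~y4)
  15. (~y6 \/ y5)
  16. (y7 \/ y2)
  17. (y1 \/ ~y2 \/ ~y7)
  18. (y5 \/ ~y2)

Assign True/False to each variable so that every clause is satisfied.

y1 = True, y2 = True, y3 = False, y4 = False, y5 = True, y6 = False, y7 = False

Check each clause:
  1. (~y5 \/ y6 \/ ~y3) — ~y3 is true.
  2. (y6 \/ ~y7 \/ y1) — y1 is true.
  3. (~y1 \/ ~y7) — ~y7 is true.
  4. (~y1 \/ y6 \/ ~y3) — ~y3 is true.
  5. (~y2 \/ y1) — y1 is true.
  6. (y2 \/ ~y4 \/ y5) — y2 is true.
  7. (~y5 \/ y3 \/ y1) — y1 is true.
  8. (~y2 \/ ~y3) — ~y3 is true.
  9. (~y6 \/ ~y1) — ~y6 is true.
  10. (~y1 \/ y5 \/ ~y2) — y5 is true.
  11. (y2 \/ ~y3 \/ y7) — y2 is true.
  12. (y5 \/ y6) — y5 is true.
  13. (y1 \/ y3) — y1 is true.
  14. (~y7 \/ ~y4 \/ y6) — ~y7 is true.
  15. (~y6 \/ y5) — ~y6 is true.
  16. (y7 \/ y2) — y2 is true.
  17. (y1 \/ ~y7 \/ ~y2) — y1 is true.
  18. (~y2 \/ y5) — y5 is true.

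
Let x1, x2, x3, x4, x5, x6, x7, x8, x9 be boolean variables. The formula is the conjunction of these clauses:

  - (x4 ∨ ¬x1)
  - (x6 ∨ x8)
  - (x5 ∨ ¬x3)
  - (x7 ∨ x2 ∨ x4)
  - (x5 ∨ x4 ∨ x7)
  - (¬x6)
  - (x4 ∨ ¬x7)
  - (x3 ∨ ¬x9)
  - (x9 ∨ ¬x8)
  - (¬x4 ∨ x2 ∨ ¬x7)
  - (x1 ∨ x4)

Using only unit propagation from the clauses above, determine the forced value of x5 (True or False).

True

(¬x6) stands alone — x6 = False.
From (x8 ∨ x6) and x6 = False: x8 = True.
In (¬x8 ∨ x9), ¬x8 is now false; x9 must hold, so x9 = True.
From (x3 ∨ ¬x9) and x9 = True: x3 = True.
In (x5 ∨ ¬x3), ¬x3 is now false; x5 must hold, so x5 = True.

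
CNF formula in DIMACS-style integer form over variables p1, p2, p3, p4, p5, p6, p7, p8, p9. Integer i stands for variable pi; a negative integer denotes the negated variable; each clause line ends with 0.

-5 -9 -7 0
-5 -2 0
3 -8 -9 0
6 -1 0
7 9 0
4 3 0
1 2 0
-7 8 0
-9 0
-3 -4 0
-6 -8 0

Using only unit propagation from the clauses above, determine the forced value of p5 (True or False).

False

(!p9) is a unit clause: p9 = False.
(p9 || p7): since p9 = False, the clause reduces to (p7). p7 = True.
(!p7 || p8) with p7 = True leaves only p8, so p8 = True.
(!p6 || !p8): since p8 = True, the clause reduces to (!p6). p6 = False.
In (!p1 || p6), p6 is now false; !p1 must hold, so p1 = False.
In (p1 || p2), p1 is now false; p2 must hold, so p2 = True.
In (!p2 || !p5), !p2 is now false; !p5 must hold, so p5 = False.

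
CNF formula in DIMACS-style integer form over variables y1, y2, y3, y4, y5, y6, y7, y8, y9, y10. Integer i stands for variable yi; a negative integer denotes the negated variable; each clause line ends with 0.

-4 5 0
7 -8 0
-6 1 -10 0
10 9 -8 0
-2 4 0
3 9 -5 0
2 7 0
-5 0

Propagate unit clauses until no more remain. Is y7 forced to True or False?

True

(¬y5) is a unit clause: y5 = False.
(¬y4 ∨ y5): since y5 = False, the clause reduces to (¬y4). y4 = False.
(y4 ∨ ¬y2) with y4 = False leaves only ¬y2, so y2 = False.
(y2 ∨ y7): since y2 = False, the clause reduces to (y7). y7 = True.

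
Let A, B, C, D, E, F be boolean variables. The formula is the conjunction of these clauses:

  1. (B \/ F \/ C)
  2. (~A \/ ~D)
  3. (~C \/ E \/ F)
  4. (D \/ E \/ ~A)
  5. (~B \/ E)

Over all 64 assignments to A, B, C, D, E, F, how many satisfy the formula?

Case analysis on E and A:
  E=1, A=1: 7 of the 16 assignments to (B,C,D,F) work.
  E=1, A=0: D free; 7 ways for (B,C,F) × 2^1 = 14.
  E=0, A=1: a clause becomes empty — 0.
  E=0, A=0: remaining (B,C,D,F) ∈ {(0,0,0,1); (0,0,1,1); (0,1,0,1); (0,1,1,1)} — 4.
Total: 7 + 14 + 0 + 4 = 25.

25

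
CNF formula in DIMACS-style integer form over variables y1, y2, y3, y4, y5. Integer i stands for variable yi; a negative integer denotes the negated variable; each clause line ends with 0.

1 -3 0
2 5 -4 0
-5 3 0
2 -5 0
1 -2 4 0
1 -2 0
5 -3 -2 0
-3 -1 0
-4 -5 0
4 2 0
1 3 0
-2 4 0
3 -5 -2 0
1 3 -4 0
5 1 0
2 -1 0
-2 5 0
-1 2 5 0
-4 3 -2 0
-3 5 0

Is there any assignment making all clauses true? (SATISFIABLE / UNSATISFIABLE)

UNSATISFIABLE

y2 = True:
  propagation gives y1=True, y3=False, y5=False; an empty clause results — contradiction.
y2 = False:
  propagation gives y5=False, y4=False; an empty clause results — contradiction.
Every branch closes, so no satisfying assignment exists.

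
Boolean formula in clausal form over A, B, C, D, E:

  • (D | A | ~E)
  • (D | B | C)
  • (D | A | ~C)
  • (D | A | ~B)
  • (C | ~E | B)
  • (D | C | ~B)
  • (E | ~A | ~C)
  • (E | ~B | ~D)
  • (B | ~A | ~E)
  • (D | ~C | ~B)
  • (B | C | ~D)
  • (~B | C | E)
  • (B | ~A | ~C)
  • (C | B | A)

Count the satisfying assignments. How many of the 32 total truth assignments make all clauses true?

6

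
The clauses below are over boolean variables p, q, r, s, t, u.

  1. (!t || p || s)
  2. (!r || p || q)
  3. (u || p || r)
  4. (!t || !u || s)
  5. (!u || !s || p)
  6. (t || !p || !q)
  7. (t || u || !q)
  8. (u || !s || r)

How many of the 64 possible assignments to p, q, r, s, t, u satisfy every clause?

21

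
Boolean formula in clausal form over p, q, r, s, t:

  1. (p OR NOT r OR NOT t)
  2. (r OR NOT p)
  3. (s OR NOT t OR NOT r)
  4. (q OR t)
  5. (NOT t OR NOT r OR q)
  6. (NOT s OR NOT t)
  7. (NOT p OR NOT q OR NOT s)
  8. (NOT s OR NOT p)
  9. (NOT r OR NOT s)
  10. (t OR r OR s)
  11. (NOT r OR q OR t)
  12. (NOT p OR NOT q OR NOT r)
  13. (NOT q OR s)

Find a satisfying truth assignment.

p=0, q=0, r=0, s=0, t=1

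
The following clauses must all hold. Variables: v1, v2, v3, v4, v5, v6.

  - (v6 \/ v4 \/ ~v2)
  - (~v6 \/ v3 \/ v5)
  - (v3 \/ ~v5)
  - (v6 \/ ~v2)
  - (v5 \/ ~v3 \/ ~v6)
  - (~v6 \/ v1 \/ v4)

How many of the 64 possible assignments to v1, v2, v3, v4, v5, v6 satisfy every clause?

18

Case analysis on v6 and v3:
  v6=T, v3=T: v2 free; 3 ways for (v1,v4,v5) × 2^1 = 6.
  v6=T, v3=F: a clause becomes empty — 0.
  v6=F, v3=T: forces v2=F; v1, v4, v5 free → 2^3 = 8.
  v6=F, v3=F: remaining (v1,v2,v4,v5) ∈ {(F,F,F,F); (F,F,T,F); (T,F,F,F); (T,F,T,F)} — 4.
Total: 6 + 0 + 8 + 4 = 18.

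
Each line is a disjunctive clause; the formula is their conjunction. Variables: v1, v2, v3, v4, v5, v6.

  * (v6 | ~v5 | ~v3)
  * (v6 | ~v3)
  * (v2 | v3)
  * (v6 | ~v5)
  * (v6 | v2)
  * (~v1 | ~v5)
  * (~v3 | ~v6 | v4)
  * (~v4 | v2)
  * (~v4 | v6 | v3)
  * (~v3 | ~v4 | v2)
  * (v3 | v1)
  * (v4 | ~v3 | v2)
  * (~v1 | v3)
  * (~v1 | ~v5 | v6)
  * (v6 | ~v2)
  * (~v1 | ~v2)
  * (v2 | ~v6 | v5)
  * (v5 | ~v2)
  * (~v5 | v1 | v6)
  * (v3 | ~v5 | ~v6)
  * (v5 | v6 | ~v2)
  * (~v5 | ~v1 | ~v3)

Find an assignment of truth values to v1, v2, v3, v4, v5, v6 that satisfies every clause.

v1 = 0  v2 = 1  v3 = 1  v4 = 1  v5 = 1  v6 = 1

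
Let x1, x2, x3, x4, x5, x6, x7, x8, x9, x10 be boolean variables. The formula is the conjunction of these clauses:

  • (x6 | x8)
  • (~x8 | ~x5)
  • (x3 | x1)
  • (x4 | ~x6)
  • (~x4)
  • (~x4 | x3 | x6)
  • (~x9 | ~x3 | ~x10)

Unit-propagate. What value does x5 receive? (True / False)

Unit clause (~x4) sets x4 = False.
(x4 | ~x6) with x4 = False leaves only ~x6, so x6 = False.
From (x6 | x8) and x6 = False: x8 = True.
(~x5 | ~x8): since x8 = True, the clause reduces to (~x5). x5 = False.

False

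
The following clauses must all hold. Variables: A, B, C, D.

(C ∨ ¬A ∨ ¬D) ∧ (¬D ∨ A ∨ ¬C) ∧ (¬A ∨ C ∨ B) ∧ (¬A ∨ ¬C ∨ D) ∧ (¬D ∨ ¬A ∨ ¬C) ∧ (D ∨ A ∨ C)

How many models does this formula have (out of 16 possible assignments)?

The models are:
  A=F B=F C=F D=T
  A=F B=F C=T D=F
  A=F B=T C=F D=T
  A=F B=T C=T D=F
  A=T B=T C=F D=F
Count: 5.

5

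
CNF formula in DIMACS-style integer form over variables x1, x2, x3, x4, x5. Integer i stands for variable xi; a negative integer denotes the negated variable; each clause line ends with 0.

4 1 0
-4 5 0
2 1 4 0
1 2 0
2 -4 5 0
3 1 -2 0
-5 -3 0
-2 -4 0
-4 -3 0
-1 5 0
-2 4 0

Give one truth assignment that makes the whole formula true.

x1=True, x2=False, x3=False, x4=True, x5=True

Check each clause:
  1. (x4 \/ x1) — x1 is true.
  2. (~x4 \/ x5) — x5 is true.
  3. (x1 \/ x4 \/ x2) — x1 is true.
  4. (x2 \/ x1) — x1 is true.
  5. (x5 \/ ~x4 \/ x2) — x5 is true.
  6. (x3 \/ x1 \/ ~x2) — x1 is true.
  7. (~x3 \/ ~x5) — ~x3 is true.
  8. (~x2 \/ ~x4) — ~x2 is true.
  9. (~x4 \/ ~x3) — ~x3 is true.
  10. (x5 \/ ~x1) — x5 is true.
  11. (x4 \/ ~x2) — x4 is true.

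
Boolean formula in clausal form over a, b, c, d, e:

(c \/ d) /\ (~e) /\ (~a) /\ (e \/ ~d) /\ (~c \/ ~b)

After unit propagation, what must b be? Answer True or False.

(~e) stands alone — e = False.
(~a) stands alone — a = False.
In (e \/ ~d), e is now false; ~d must hold, so d = False.
In (d \/ c), d is now false; c must hold, so c = True.
(~c \/ ~b) with c = True leaves only ~b, so b = False.

False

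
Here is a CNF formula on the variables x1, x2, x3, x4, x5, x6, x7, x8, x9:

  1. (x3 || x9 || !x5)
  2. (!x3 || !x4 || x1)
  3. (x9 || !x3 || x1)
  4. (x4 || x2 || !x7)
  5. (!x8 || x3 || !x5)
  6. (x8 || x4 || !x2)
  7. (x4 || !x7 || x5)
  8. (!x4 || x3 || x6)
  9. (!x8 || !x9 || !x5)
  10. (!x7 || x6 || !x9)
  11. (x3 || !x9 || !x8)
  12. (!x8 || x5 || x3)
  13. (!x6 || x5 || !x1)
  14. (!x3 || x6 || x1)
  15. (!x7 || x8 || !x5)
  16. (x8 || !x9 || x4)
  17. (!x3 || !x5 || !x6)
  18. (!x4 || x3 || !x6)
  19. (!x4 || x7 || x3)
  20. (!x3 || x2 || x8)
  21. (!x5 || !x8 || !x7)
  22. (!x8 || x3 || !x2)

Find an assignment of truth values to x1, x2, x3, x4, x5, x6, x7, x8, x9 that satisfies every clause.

x1=T, x2=F, x3=F, x4=F, x5=F, x6=F, x7=F, x8=F, x9=F

Try x1 = True.
The remaining clauses are satisfied by x2 = False, x3 = False, x4 = False, x5 = False, x6 = False, x7 = False, x8 = False, x9 = False.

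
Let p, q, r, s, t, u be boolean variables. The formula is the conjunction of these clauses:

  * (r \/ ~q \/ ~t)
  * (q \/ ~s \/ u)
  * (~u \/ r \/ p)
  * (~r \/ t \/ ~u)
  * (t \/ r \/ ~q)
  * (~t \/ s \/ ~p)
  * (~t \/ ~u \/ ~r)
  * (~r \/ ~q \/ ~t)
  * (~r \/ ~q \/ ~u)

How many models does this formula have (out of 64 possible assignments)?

13

Case analysis on r and t:
  r=T, t=T: remaining (p,q,s,u) ∈ {(F,F,F,F)} — 1.
  r=T, t=F: p free; 3 ways for (q,s,u) × 2^1 = 6.
  r=F, t=T: remaining (p,q,s,u) ∈ {(F,F,F,F); (T,F,T,T)} — 2.
  r=F, t=F: remaining (p,q,s,u) ∈ {(F,F,F,F); (T,F,F,F); (T,F,F,T); (T,F,T,T)} — 4.
Total: 1 + 6 + 2 + 4 = 13.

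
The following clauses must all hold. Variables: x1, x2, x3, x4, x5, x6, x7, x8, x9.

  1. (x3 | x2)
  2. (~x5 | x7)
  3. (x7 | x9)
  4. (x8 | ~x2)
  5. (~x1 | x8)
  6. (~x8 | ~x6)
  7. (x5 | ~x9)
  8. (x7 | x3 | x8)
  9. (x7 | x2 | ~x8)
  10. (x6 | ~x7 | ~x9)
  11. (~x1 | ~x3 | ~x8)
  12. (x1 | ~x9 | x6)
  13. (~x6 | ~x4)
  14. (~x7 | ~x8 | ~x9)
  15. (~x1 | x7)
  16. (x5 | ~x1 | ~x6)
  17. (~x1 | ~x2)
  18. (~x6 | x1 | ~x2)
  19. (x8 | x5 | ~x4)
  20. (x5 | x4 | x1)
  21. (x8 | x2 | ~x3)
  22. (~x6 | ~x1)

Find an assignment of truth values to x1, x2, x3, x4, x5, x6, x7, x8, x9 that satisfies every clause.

x1 = F  x2 = T  x3 = T  x4 = T  x5 = F  x6 = F  x7 = T  x8 = T  x9 = F

Set x1 = False and propagate.
For the remaining variables, x2 = True, x3 = True, x4 = True, x5 = False, x6 = False, x7 = True, x8 = True, x9 = False works.
Every clause has at least one true literal under this assignment.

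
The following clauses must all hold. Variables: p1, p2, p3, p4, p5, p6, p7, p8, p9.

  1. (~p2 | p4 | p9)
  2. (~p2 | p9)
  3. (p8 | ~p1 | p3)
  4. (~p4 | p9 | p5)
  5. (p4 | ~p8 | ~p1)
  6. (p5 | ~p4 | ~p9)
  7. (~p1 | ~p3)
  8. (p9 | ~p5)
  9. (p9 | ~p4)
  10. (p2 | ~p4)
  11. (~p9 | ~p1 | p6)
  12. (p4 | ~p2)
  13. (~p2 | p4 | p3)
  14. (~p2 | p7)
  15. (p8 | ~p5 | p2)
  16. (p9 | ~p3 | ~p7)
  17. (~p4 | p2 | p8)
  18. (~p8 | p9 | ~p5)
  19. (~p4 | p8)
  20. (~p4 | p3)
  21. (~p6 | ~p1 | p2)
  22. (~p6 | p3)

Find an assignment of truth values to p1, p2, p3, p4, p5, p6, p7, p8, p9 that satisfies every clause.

p1 = 0, p2 = 0, p3 = 1, p4 = 0, p5 = 0, p6 = 0, p7 = 1, p8 = 1, p9 = 1

p1 occurs only negated in the remaining clauses — set p1 = False.
Try p2 = False.
  then p4 is forced to False.
Try p3 = True.
Branch on p5: take p5 = False.
The remaining clauses are satisfied by p6 = False, p7 = True, p8 = True, p9 = True.
Every clause has at least one true literal under this assignment.
Check each clause:
  1. (~p2 | p9 | p4) — p9 is true.
  2. (~p2 | p9) — p9 is true.
  3. (~p1 | p3 | p8) — p8 is true.
  4. (~p4 | p5 | p9) — p9 is true.
  5. (~p8 | p4 | ~p1) — ~p1 is true.
  6. (~p4 | ~p9 | p5) — ~p4 is true.
  7. (~p1 | ~p3) — ~p1 is true.
  8. (~p5 | p9) — p9 is true.
  9. (~p4 | p9) — p9 is true.
  10. (~p4 | p2) — ~p4 is true.
  11. (~p9 | ~p1 | p6) — ~p1 is true.
  12. (~p2 | p4) — ~p2 is true.
  13. (p3 | ~p2 | p4) — p3 is true.
  14. (p7 | ~p2) — ~p2 is true.
  15. (p8 | p2 | ~p5) — p8 is true.
  16. (p9 | ~p7 | ~p3) — p9 is true.
  17. (~p4 | p2 | p8) — p8 is true.
  18. (p9 | ~p8 | ~p5) — p9 is true.
  19. (~p4 | p8) — p8 is true.
  20. (p3 | ~p4) — p3 is true.
  21. (~p1 | ~p6 | p2) — ~p6 is true.
  22. (p3 | ~p6) — ~p6 is true.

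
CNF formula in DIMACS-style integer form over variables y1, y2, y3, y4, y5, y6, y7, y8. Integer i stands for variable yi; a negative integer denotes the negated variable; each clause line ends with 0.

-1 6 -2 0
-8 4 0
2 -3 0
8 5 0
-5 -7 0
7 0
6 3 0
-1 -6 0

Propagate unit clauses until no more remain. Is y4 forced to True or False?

True

(y7) stands alone — y7 = True.
(!y7 || !y5) with y7 = True leaves only !y5, so y5 = False.
In (y5 || y8), y5 is now false; y8 must hold, so y8 = True.
From (y4 || !y8) and y8 = True: y4 = True.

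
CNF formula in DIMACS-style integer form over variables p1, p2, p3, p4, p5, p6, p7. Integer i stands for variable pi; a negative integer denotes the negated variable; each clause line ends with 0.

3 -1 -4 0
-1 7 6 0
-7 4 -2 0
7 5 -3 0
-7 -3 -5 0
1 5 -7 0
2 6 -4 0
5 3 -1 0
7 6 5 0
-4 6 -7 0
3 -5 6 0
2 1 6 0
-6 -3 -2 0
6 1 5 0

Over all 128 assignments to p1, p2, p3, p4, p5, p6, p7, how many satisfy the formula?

Split on p6, then p5.
  p6=T, p5=T: 14 of the 32 assignments to (p1,p2,p3,p4,p7) work.
  p6=T, p5=F: p4 free; 3 ways for (p1,p2,p3,p7) × 2^1 = 6.
  p6=F, p5=T: remaining (p1,p2,p3,p4,p7) ∈ {(F,T,T,F,F); (F,T,T,T,F)} — 2.
  p6=F, p5=F: remaining (p1,p2,p3,p4,p7) ∈ {(T,F,T,F,T)} — 1.
Total: 14 + 6 + 2 + 1 = 23.

23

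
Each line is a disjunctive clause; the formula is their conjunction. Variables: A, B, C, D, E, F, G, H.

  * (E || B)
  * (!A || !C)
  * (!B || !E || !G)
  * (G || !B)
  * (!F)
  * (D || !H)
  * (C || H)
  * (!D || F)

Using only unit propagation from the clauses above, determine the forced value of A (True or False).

(!F) is a unit clause: F = False.
(!D || F) with F = False leaves only !D, so D = False.
(D || !H): since D = False, the clause reduces to (!H). H = False.
From (C || H) and H = False: C = True.
From (!A || !C) and C = True: A = False.

False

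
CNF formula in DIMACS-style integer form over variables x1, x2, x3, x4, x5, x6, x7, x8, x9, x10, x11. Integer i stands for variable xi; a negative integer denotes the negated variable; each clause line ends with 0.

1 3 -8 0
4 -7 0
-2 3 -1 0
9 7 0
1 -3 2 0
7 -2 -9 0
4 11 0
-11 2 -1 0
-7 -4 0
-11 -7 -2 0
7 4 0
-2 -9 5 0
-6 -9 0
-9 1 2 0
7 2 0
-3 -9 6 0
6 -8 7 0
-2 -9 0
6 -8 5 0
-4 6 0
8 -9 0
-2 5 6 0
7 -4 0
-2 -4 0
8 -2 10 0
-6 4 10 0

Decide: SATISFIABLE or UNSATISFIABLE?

UNSATISFIABLE

x2 = True:
  propagation gives x9=False, x7=True, x4=True; an empty clause results — contradiction.
x2 = False:
  propagation gives x7=True, x4=True; an empty clause results — contradiction.
Every branch closes, so no satisfying assignment exists.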